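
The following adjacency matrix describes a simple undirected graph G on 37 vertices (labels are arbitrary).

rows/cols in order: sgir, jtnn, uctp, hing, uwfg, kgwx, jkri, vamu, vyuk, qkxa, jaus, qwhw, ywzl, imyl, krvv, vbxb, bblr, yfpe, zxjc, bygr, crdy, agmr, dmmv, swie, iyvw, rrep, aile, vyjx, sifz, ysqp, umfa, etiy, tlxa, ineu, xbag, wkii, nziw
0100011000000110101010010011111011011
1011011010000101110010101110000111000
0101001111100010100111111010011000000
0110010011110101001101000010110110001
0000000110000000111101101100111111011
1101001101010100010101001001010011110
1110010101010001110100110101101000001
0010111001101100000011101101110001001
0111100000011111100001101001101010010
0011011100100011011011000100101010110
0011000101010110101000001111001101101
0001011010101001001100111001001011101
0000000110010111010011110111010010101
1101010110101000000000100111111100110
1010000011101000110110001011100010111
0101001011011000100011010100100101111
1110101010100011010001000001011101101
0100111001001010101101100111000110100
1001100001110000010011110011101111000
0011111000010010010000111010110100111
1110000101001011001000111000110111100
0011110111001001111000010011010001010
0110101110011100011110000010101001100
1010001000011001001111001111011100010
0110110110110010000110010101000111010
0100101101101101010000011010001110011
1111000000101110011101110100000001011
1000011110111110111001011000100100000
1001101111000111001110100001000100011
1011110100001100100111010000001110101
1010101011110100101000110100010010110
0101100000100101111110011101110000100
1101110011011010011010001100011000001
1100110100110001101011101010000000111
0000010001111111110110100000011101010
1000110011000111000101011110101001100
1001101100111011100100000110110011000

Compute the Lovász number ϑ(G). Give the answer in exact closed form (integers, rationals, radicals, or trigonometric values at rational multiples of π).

Vertex kgwx has 18 neighbors: sgir, jtnn, hing, jkri, vamu, qkxa, qwhw, imyl, yfpe, bygr, agmr, iyvw, vyjx, ysqp, tlxa, ineu, xbag, wkii.
Vertex ineu has 18 neighbors: sgir, jtnn, uwfg, kgwx, vamu, jaus, qwhw, vbxb, bblr, zxjc, crdy, agmr, dmmv, iyvw, aile, xbag, wkii, nziw.
Vertex jaus has 18 neighbors: uctp, hing, vamu, qkxa, qwhw, imyl, krvv, bblr, zxjc, iyvw, rrep, aile, vyjx, umfa, etiy, ineu, xbag, nziw.
deg(bygr) = 18; N(bygr) = {uctp, hing, uwfg, kgwx, jkri, qwhw, krvv, yfpe, dmmv, swie, iyvw, aile, sifz, ysqp, etiy, xbag, wkii, nziw}.
G on 37 vertices is 18-regular; SR(37,18,8,9) — a Paley graph.
The 3 distinct eigenvalues: [18.0, 2.5414, -3.5414].
−37·(-sqrt(37)/2 - 1/2) / ((18)−(-sqrt(37)/2 - 1/2)) = sqrt(37) = ϑ(G).
Numerically 6.08276.

sqrt(37)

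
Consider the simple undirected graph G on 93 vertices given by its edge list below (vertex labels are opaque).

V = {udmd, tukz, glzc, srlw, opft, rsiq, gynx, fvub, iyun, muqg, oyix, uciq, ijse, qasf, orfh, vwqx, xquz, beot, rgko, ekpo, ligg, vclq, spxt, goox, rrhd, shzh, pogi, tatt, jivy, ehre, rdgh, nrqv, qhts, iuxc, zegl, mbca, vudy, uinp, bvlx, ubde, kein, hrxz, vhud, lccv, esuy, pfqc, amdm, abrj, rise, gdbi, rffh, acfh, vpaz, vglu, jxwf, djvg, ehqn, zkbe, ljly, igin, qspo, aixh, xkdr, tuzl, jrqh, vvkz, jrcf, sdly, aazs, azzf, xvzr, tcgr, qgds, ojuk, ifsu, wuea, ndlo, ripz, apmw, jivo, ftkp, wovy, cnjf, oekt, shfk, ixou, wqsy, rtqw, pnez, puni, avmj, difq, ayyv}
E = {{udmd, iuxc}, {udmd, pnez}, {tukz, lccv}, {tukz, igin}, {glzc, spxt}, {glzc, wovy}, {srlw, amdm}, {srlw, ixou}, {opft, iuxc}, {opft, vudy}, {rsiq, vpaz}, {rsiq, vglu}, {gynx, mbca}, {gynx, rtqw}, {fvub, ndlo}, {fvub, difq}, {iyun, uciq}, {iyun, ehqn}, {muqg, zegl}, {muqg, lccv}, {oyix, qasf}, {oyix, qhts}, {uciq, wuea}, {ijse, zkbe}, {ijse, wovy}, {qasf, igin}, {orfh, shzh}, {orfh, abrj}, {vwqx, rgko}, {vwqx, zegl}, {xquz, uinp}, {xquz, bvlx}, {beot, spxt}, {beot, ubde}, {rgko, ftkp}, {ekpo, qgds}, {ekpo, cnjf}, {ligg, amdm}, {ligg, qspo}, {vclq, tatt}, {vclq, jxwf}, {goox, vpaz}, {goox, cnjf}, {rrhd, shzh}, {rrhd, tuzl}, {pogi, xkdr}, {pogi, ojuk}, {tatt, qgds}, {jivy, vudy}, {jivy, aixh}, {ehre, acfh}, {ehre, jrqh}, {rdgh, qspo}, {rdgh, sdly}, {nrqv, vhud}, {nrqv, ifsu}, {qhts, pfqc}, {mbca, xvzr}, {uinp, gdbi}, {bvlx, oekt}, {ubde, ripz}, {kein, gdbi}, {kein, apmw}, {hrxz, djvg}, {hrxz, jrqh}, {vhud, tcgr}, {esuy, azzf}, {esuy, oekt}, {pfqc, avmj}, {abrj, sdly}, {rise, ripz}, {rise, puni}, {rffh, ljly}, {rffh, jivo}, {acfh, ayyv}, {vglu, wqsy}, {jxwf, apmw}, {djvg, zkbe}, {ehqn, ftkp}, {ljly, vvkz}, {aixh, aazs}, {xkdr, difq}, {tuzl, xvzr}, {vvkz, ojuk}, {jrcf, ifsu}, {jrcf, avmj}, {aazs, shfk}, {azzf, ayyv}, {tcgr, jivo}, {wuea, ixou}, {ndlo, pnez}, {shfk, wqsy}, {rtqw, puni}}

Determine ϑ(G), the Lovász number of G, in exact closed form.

93*cos(pi/93)/(cos(pi/93) + 1)

Vertex ftkp has 2 neighbors: rgko, ehqn.
Vertex jivo has 2 neighbors: rffh, tcgr.
N(qgds) = {ekpo, tatt}, |N(qgds)| = 2.
N(pnez) = {udmd, ndlo}, |N(pnez)| = 2.
Regular of degree 2 on 93 vertices: a single 93-cycle (edge-transitive).
A has 47 distinct eigenvalues ≈ [2.0, 1.995437, 1.98177, 1.95906, 1.927411, 1.886968, 1.837916, 1.780477, 1.714914, 1.641527, 1.56065, 1.472651, 1.377934, 1.276929, 1.170098, 1.057928, 0.940931, 0.819641, 0.694611, 0.566411, 0.435627, 0.302856, 0.168702, 0.033779, -0.101298, -0.235913, -0.369452, -0.501305, -0.630871, -0.757558, -0.880788, -1.0, -1.114649, -1.224212, -1.328189, -1.426106, -1.517516, -1.602002, -1.679179, -1.748693, -1.810229, -1.863505, -1.908279, -1.944345, -1.97154, -1.989739, -1.998859].
−93·(-2*cos(pi/93)) / ((2)−(-2*cos(pi/93))) = 93*cos(pi/93)/(cos(pi/93) + 1) = ϑ(G).
Numerically 46.486732.
Lovász sandwich 46 ≤ 93*cos(pi/93)/(cos(pi/93) + 1) ≤ 47: both strict.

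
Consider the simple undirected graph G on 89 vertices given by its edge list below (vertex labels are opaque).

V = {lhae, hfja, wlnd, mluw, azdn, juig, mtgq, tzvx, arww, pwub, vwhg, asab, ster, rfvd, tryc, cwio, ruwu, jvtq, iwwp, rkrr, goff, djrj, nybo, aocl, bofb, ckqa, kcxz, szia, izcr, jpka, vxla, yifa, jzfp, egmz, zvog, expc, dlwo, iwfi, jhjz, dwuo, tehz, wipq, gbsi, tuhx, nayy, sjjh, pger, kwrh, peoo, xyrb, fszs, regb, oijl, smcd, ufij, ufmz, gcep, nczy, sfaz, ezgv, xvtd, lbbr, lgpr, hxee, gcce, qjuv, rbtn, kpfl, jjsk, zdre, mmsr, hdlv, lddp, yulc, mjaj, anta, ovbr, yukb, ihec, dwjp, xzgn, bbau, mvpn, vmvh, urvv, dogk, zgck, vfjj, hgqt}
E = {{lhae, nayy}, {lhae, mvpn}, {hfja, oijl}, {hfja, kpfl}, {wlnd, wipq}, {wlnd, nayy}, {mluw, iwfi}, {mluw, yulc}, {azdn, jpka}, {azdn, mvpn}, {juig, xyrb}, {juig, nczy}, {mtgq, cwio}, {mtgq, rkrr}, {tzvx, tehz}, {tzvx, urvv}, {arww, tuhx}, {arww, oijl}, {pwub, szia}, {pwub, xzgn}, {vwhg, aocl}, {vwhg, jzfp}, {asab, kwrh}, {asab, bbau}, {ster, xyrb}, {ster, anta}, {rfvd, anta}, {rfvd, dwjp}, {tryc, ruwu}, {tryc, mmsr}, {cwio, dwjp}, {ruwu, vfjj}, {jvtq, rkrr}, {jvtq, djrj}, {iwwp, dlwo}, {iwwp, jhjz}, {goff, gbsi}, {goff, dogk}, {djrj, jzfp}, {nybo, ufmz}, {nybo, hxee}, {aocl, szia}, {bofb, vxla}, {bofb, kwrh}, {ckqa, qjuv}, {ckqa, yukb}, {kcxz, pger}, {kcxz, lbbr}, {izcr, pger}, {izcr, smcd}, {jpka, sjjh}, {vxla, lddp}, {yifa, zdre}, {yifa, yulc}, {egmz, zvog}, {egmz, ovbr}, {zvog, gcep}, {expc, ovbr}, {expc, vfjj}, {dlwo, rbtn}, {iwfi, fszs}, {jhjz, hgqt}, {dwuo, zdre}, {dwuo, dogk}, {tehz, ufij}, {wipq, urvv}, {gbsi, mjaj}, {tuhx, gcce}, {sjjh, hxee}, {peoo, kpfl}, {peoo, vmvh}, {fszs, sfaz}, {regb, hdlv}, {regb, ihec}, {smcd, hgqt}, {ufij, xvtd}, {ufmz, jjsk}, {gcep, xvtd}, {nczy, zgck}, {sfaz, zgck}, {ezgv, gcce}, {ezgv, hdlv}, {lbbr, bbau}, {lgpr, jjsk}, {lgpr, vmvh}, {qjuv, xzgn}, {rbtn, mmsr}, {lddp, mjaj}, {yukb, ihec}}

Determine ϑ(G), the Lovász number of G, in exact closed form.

N(lbbr) = {kcxz, bbau}, |N(lbbr)| = 2.
N(mtgq) = {cwio, rkrr}, |N(mtgq)| = 2.
N(rkrr) = {mtgq, jvtq}, |N(rkrr)| = 2.
Vertex oijl has 2 neighbors: hfja, arww.
Every vertex has degree 2 (N=89); connected 2-regular on 89 ⇒ C_{89}.
The 45 distinct eigenvalues: [2.0, 1.995, 1.98, 1.955, 1.921, 1.877, 1.823, 1.761, 1.689, 1.61, 1.522, 1.427, 1.324, 1.215, 1.1, 0.98, 0.854, 0.724, 0.591, 0.455, 0.316, 0.176, 0.035, -0.106, -0.246, -0.386, -0.523, -0.658, -0.79, -0.917, -1.04, -1.158, -1.27, -1.376, -1.475, -1.567, -1.651, -1.726, -1.793, -1.851, -1.9, -1.939, -1.969, -1.989, -1.999].
ϑ = −N·λ_min/(λ_max−λ_min) = −89·(-2*cos(pi/89))/(2−(-2*cos(pi/89))) = 89*cos(pi/89)/(cos(pi/89) + 1).
≈ 44.486135 (to 6 d.p.).
Check 44 ≤ 89*cos(pi/89)/(cos(pi/89) + 1) ≤ 45: both strict.

89*cos(pi/89)/(cos(pi/89) + 1)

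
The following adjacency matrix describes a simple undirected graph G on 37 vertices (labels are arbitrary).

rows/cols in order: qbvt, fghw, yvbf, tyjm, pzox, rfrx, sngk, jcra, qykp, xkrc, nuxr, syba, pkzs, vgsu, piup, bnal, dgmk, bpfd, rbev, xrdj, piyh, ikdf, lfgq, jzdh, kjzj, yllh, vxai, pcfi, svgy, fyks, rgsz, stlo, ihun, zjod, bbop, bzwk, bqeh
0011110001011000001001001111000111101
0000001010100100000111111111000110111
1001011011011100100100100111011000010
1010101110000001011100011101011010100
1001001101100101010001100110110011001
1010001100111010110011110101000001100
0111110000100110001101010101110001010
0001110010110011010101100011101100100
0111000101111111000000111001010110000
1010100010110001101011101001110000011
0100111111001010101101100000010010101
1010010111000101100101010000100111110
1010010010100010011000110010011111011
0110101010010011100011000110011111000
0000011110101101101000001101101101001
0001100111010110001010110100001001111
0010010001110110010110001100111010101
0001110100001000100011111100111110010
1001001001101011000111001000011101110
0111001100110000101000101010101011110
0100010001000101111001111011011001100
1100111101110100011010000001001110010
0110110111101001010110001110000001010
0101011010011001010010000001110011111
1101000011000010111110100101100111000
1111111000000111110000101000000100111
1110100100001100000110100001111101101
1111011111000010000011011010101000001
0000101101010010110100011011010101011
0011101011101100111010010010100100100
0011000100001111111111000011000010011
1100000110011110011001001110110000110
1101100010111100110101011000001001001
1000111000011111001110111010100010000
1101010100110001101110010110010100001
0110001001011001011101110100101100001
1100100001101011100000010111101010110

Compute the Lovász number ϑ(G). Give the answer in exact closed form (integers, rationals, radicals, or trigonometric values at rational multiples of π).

sqrt(37)

N(piyh) = {fghw, rfrx, xkrc, vgsu, bnal, dgmk, bpfd, rbev, ikdf, lfgq, jzdh, kjzj, vxai, pcfi, fyks, rgsz, zjod, bbop}, |N(piyh)| = 18.
Vertex tyjm has 18 neighbors: qbvt, yvbf, pzox, sngk, jcra, qykp, bnal, bpfd, rbev, xrdj, jzdh, kjzj, yllh, pcfi, fyks, rgsz, ihun, bbop.
N(ikdf) = {qbvt, fghw, pzox, rfrx, sngk, jcra, xkrc, nuxr, syba, vgsu, bpfd, rbev, piyh, pcfi, rgsz, stlo, ihun, bzwk}, |N(ikdf)| = 18.
N(kjzj) = {qbvt, fghw, tyjm, qykp, xkrc, piup, dgmk, bpfd, rbev, xrdj, piyh, lfgq, yllh, pcfi, svgy, stlo, ihun, zjod}, |N(kjzj)| = 18.
deg(v) = 18 for all v (|V|=37); SR(37,18,8,9) — a Paley graph.
Distinct eigenvalues (to 5 d.p.): [18.0, 2.54138, -3.54138].
λ_max=18, λ_min=-sqrt(37)/2 - 1/2; ϑ = −37·λ_min/(λ_max−λ_min) = sqrt(37).
Numerically 6.08276.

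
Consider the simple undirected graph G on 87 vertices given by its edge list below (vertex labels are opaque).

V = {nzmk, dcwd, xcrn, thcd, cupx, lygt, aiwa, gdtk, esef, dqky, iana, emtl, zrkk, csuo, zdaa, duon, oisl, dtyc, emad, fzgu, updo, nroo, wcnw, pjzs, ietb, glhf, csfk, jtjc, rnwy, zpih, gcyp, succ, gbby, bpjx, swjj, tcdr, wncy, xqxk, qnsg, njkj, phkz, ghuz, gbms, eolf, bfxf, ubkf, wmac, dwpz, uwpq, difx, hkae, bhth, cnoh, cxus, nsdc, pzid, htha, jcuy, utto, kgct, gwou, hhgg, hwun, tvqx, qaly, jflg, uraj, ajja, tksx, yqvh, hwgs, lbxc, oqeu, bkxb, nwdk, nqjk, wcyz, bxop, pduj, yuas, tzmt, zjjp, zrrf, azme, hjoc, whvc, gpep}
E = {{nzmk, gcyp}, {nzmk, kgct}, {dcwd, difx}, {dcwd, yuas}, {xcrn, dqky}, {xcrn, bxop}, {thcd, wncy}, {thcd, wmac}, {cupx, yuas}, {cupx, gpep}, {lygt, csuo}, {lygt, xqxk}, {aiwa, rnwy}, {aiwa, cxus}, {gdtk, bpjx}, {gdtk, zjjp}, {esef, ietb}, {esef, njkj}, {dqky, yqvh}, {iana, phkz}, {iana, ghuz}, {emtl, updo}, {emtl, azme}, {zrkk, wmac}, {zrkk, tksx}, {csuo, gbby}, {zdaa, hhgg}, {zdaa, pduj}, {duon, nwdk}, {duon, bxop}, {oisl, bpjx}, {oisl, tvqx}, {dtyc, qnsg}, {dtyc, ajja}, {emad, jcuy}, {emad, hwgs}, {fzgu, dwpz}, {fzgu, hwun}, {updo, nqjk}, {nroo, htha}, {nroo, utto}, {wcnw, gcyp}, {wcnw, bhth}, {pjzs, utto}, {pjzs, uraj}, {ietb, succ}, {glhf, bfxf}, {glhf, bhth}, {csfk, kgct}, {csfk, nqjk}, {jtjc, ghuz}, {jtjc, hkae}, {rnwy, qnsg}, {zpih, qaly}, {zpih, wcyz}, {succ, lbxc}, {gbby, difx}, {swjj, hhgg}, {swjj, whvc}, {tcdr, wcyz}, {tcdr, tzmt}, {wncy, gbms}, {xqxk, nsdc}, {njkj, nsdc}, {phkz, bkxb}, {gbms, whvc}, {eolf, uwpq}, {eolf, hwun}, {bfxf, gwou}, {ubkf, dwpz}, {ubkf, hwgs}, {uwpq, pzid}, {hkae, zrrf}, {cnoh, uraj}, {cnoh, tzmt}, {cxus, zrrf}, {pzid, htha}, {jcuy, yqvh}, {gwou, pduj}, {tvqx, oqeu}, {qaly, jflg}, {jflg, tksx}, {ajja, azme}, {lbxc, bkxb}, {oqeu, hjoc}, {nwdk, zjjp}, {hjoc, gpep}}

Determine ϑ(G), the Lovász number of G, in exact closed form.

87*cos(pi/87)/(cos(pi/87) + 1)

deg(hkae) = 2; N(hkae) = {jtjc, zrrf}.
deg(fzgu) = 2; N(fzgu) = {dwpz, hwun}.
Vertex dqky has 2 neighbors: xcrn, yqvh.
deg(cnoh) = 2; N(cnoh) = {uraj, tzmt}.
deg(v) = 2 for all v (|V|=87); this is C_{87}, the 87-cycle.
A has 44 distinct eigenvalues ≈ [2.0, 1.9948, 1.9792, 1.9532, 1.9171, 1.871, 1.8152, 1.7498, 1.6754, 1.5922, 1.5007, 1.4014, 1.2948, 1.1814, 1.0619, 0.9368, 0.8069, 0.6727, 0.5351, 0.3946, 0.2521, 0.1083, -0.0361, -0.1803, -0.3236, -0.4651, -0.6043, -0.7403, -0.8724, -1.0, -1.1224, -1.2389, -1.349, -1.452, -1.5475, -1.6348, -1.7137, -1.7836, -1.8443, -1.8953, -1.9364, -1.9675, -1.9883, -1.9987].
With N=87: ϑ(G) = 87·(-(-1)*2*cos(pi/87))/(2−(-2*cos(pi/87))) = 87*cos(pi/87)/(cos(pi/87) + 1).
= 43.48582… (decimal).
43 ≤ 87*cos(pi/87)/(cos(pi/87) + 1) ≤ 44: both strict.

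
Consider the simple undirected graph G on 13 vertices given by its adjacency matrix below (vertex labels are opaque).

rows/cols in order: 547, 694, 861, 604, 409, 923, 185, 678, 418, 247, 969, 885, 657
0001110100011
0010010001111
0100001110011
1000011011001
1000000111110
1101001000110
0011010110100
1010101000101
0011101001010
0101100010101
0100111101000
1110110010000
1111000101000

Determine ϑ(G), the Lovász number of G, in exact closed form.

sqrt(13)

Vertex 885 has 6 neighbors: 547, 694, 861, 409, 923, 418.
deg(861) = 6; N(861) = {694, 185, 678, 418, 885, 657}.
deg(418) = 6; N(418) = {861, 604, 409, 185, 247, 885}.
N(185) = {861, 604, 923, 678, 418, 969}, |N(185)| = 6.
G on 13 vertices is 6-regular; Paley(13): SR with (k,λ,μ)=(6,2,3).
Distinct eigenvalues (to 6 d.p.): [6.0, 1.302776, -2.302776].
ϑ = −N·λ_min/(λ_max−λ_min) = −13·(-sqrt(13)/2 - 1/2)/(6−(-sqrt(13)/2 - 1/2)) = sqrt(13).
ϑ(G) ≈ 3.60555128.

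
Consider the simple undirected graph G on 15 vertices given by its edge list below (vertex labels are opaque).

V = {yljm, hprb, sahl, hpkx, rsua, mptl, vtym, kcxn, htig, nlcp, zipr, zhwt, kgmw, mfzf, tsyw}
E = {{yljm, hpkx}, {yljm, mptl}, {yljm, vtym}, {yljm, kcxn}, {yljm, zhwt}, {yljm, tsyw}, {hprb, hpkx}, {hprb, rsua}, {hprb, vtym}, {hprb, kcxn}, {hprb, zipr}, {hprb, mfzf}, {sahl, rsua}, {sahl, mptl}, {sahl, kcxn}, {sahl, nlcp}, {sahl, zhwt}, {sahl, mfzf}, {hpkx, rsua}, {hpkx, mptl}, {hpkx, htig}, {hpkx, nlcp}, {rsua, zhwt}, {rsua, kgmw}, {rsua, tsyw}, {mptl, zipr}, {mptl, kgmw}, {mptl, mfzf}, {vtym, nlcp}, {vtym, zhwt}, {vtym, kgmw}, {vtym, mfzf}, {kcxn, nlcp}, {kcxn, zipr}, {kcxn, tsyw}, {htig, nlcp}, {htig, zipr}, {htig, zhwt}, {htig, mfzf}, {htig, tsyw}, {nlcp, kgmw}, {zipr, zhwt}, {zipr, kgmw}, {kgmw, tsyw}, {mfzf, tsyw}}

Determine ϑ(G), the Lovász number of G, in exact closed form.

deg(sahl) = 6; N(sahl) = {rsua, mptl, kcxn, nlcp, zhwt, mfzf}.
N(mfzf) = {hprb, sahl, mptl, vtym, htig, tsyw}, |N(mfzf)| = 6.
Vertex zhwt has 6 neighbors: yljm, sahl, rsua, vtym, htig, zipr.
N(hpkx) = {yljm, hprb, rsua, mptl, htig, nlcp}, |N(hpkx)| = 6.
6-regular, N=15; Kneser-type, 2-subsets of [6].
A has 3 distinct eigenvalues ≈ [6.0, 1.0, -3.0].
−15·(-3) / ((6)−(-3)) = 5 = ϑ(G).
Numerically 5.00000.

5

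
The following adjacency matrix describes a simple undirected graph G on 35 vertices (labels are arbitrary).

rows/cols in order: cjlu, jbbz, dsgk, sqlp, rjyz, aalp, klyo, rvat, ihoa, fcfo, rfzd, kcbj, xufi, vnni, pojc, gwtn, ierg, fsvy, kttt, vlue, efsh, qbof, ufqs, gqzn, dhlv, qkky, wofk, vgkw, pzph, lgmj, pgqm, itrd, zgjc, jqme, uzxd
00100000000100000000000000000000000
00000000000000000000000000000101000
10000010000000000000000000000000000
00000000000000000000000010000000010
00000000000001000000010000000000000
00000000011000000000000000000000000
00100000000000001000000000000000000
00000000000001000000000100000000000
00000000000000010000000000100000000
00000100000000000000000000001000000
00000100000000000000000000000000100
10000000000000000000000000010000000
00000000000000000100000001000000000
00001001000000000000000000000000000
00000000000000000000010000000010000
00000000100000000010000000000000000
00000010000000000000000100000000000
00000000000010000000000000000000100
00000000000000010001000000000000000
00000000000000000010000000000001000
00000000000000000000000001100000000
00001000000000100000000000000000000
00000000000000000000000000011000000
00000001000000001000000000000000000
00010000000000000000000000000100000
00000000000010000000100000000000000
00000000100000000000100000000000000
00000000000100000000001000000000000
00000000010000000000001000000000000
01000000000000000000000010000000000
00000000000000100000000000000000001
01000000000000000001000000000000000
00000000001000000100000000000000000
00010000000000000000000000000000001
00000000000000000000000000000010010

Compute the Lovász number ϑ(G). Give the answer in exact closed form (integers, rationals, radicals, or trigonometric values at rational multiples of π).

N(kttt) = {gwtn, vlue}, |N(kttt)| = 2.
N(klyo) = {dsgk, ierg}, |N(klyo)| = 2.
N(uzxd) = {pgqm, jqme}, |N(uzxd)| = 2.
Vertex dsgk has 2 neighbors: cjlu, klyo.
G on 35 vertices is 2-regular; connected 2-regular on 35 ⇒ C_{35}.
A has 18 distinct eigenvalues ≈ [2.0, 1.967859, 1.87247, 1.716898, 1.506143, 1.24698, 0.947737, 0.618034, 0.268467, -0.08973, -0.445042, -0.78605, -1.101794, -1.382125, -1.618034, -1.801938, -1.927926, -1.991949].
λ_max=2, λ_min=-2*cos(pi/35); ϑ = −35·λ_min/(λ_max−λ_min) = 35*cos(pi/35)/(cos(pi/35) + 1).
= 17.4647… (decimal).
Sandwich: α(G)=17 ≤ ϑ(G)=35*cos(pi/35)/(cos(pi/35) + 1) ≤ χ(Ḡ)=18 (both strict).

35*cos(pi/35)/(cos(pi/35) + 1)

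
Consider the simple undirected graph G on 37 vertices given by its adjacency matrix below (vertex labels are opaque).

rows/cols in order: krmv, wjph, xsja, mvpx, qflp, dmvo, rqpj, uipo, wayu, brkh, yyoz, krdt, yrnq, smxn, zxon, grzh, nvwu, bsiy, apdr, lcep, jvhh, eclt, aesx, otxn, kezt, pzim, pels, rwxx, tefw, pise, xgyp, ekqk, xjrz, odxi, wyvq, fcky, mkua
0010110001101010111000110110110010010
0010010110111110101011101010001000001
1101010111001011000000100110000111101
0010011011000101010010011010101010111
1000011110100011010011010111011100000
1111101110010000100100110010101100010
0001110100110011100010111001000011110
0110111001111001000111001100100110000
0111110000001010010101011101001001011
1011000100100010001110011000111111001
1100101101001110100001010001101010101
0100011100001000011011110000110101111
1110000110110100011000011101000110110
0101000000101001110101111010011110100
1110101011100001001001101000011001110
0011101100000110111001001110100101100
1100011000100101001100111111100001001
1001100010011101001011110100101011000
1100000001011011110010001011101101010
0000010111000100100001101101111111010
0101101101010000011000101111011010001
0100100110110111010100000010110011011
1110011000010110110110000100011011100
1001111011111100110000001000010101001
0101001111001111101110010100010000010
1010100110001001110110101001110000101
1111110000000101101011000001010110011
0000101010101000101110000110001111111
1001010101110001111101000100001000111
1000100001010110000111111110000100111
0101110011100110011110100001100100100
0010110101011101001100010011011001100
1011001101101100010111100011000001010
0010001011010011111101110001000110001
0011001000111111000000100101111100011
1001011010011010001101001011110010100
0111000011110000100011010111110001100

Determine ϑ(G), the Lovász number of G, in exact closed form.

sqrt(37)

deg(brkh) = 18; N(brkh) = {krmv, xsja, mvpx, uipo, yyoz, zxon, apdr, lcep, jvhh, otxn, kezt, tefw, pise, xgyp, ekqk, xjrz, odxi, mkua}.
Vertex xsja has 18 neighbors: krmv, wjph, mvpx, dmvo, uipo, wayu, brkh, yrnq, zxon, grzh, aesx, pzim, pels, ekqk, xjrz, odxi, wyvq, mkua.
Vertex xjrz has 18 neighbors: krmv, xsja, mvpx, rqpj, uipo, brkh, yyoz, yrnq, smxn, bsiy, lcep, jvhh, eclt, aesx, pels, rwxx, odxi, fcky.
N(apdr) = {krmv, wjph, brkh, krdt, yrnq, zxon, grzh, nvwu, bsiy, jvhh, kezt, pels, rwxx, tefw, xgyp, ekqk, odxi, fcky}, |N(apdr)| = 18.
G on 37 vertices is 18-regular; strongly regular (37,18,8,9).
Distinct eigenvalues (to 3 d.p.): [18.0, 2.541, -3.541].
ϑ = −N·λ_min/(λ_max−λ_min) = −37·(-sqrt(37)/2 - 1/2)/(18−(-sqrt(37)/2 - 1/2)) = sqrt(37).
≈ 6.0828 (to 4 d.p.).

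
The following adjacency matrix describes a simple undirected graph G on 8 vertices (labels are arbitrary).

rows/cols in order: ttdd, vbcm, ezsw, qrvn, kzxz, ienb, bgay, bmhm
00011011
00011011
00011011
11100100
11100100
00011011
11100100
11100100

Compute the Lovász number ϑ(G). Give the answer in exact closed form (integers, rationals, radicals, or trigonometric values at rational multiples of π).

4

deg(bgay) = 4; N(bgay) = {ttdd, vbcm, ezsw, ienb}.
deg(ezsw) = 4; N(ezsw) = {qrvn, kzxz, bgay, bmhm}.
deg(qrvn) = 4; N(qrvn) = {ttdd, vbcm, ezsw, ienb}.
N(ienb) = {qrvn, kzxz, bgay, bmhm}, |N(ienb)| = 4.
Complete 2-partite, parts [4, 4]: perfect, ϑ = α = 4.
Numerically 4.000000.
Sandwich: α(G)=4 ≤ ϑ(G)=4 ≤ χ(Ḡ)=4 (collapsed).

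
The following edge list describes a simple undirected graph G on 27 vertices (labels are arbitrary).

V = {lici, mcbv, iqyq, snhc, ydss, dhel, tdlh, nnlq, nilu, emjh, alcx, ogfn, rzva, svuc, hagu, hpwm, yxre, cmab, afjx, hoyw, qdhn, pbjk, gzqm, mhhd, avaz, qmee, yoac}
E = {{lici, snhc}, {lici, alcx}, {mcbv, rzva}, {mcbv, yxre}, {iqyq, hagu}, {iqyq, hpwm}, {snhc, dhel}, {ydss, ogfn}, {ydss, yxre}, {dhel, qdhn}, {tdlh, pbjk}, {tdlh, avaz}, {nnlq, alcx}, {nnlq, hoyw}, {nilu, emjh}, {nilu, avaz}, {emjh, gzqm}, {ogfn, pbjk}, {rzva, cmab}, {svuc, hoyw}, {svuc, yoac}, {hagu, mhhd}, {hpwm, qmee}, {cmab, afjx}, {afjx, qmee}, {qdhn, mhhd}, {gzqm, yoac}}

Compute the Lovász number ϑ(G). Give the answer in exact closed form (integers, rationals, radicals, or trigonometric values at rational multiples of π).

Vertex svuc has 2 neighbors: hoyw, yoac.
deg(pbjk) = 2; N(pbjk) = {tdlh, ogfn}.
N(hpwm) = {iqyq, qmee}, |N(hpwm)| = 2.
deg(qmee) = 2; N(qmee) = {hpwm, afjx}.
2-regular, N=27; connected 2-regular on 27 ⇒ C_{27}.
Distinct eigenvalues (to 4 d.p.): [2.0, 1.9461, 1.7873, 1.5321, 1.1943, 0.7922, 0.3473, -0.1163, -0.5736, -1.0, -1.3725, -1.671, -1.8794, -1.9865].
ϑ = −N·λ_min/(λ_max−λ_min) = −27·(-2*cos(pi/27))/(2−(-2*cos(pi/27))) = 27*cos(pi/27)/(cos(pi/27) + 1).
Numerically 13.454204.
Check 13 ≤ 27*cos(pi/27)/(cos(pi/27) + 1) ≤ 14: both strict.

27*cos(pi/27)/(cos(pi/27) + 1)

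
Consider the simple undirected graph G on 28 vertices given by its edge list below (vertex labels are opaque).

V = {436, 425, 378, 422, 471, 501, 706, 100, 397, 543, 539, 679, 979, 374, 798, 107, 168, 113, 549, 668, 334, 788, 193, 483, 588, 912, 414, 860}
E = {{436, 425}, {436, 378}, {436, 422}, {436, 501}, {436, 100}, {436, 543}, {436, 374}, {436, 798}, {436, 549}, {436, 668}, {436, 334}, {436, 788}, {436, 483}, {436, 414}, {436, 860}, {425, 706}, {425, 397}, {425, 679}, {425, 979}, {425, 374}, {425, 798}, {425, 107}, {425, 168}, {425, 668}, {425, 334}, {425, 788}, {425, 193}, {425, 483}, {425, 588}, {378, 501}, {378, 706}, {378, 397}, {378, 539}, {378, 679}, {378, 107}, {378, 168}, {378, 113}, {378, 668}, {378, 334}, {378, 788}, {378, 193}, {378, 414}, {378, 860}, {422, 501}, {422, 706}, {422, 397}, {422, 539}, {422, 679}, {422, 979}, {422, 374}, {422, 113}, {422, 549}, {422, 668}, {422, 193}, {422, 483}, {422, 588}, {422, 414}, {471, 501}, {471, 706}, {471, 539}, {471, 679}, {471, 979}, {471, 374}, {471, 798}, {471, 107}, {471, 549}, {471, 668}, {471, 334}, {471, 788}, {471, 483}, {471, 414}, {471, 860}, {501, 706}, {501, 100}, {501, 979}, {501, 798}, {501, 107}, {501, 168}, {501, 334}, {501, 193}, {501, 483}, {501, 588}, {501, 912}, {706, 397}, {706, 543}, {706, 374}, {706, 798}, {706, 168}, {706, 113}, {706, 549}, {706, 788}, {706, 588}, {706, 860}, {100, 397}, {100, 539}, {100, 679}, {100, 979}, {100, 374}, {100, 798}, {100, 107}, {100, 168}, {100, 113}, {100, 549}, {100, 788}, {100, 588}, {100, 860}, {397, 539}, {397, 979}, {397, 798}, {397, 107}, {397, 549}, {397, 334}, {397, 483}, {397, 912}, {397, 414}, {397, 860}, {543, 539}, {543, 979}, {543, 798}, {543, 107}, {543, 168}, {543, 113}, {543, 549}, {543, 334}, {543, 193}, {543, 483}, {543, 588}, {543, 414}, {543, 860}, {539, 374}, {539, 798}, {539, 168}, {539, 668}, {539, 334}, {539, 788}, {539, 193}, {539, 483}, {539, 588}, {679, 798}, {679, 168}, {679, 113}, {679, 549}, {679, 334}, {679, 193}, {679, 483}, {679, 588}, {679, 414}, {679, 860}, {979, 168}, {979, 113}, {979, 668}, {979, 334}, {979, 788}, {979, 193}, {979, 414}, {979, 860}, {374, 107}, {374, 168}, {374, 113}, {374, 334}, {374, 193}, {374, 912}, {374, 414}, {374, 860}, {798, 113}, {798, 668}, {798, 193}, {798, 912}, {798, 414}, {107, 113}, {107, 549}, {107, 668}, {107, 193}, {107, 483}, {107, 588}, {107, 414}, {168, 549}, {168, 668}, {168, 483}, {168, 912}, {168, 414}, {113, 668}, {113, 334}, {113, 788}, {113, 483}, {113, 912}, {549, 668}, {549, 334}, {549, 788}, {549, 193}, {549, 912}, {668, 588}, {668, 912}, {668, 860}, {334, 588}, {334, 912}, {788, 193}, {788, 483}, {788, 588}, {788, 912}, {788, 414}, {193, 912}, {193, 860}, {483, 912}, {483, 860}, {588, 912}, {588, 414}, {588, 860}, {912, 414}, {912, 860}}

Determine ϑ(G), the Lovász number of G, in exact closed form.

deg(860) = 15; N(860) = {436, 378, 471, 706, 100, 397, 543, 679, 979, 374, 668, 193, 483, 588, 912}.
Vertex 501 has 15 neighbors: 436, 378, 422, 471, 706, 100, 979, 798, 107, 168, 334, 193, 483, 588, 912.
N(543) = {436, 706, 539, 979, 798, 107, 168, 113, 549, 334, 193, 483, 588, 414, 860}, |N(543)| = 15.
N(397) = {425, 378, 422, 706, 100, 539, 979, 798, 107, 549, 334, 483, 912, 414, 860}, |N(397)| = 15.
Every vertex has degree 15 (N=28); this is K(8,2), the Kneser graph.
A has 3 distinct eigenvalues ≈ [15.0, 1.0, -5.0].
Lovász (edge-transitive): ϑ = −28·(-5)/((15)−(-5)) = 7.
≈ 7.000000 (to 6 d.p.).

7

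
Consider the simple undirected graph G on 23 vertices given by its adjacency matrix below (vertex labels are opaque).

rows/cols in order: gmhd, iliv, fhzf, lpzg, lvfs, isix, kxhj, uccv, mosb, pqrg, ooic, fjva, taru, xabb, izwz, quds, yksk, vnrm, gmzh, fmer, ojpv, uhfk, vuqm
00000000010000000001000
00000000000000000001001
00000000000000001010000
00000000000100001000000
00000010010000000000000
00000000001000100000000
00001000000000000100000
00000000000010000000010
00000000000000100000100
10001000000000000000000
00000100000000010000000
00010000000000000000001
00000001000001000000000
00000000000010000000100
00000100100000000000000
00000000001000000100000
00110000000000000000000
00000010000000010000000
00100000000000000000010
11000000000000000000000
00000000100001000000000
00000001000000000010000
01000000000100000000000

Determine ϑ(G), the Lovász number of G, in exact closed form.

23*cos(pi/23)/(cos(pi/23) + 1)

Vertex gmzh has 2 neighbors: fhzf, uhfk.
N(ojpv) = {mosb, xabb}, |N(ojpv)| = 2.
deg(vuqm) = 2; N(vuqm) = {iliv, fjva}.
Vertex taru has 2 neighbors: uccv, xabb.
deg(v) = 2 for all v (|V|=23); connected 2-regular on 23 ⇒ C_{23}.
A has 12 distinct eigenvalues ≈ [2.0, 1.925835, 1.708839, 1.365106, 0.92013, 0.406912, -0.136485, -0.669759, -1.153361, -1.551423, -1.834423, -1.981372].
−23·(-2*cos(pi/23)) / ((2)−(-2*cos(pi/23))) = 23*cos(pi/23)/(cos(pi/23) + 1) = ϑ(G).
= 11.446193612… (decimal).
Lovász sandwich 11 ≤ 23*cos(pi/23)/(cos(pi/23) + 1) ≤ 12: both strict.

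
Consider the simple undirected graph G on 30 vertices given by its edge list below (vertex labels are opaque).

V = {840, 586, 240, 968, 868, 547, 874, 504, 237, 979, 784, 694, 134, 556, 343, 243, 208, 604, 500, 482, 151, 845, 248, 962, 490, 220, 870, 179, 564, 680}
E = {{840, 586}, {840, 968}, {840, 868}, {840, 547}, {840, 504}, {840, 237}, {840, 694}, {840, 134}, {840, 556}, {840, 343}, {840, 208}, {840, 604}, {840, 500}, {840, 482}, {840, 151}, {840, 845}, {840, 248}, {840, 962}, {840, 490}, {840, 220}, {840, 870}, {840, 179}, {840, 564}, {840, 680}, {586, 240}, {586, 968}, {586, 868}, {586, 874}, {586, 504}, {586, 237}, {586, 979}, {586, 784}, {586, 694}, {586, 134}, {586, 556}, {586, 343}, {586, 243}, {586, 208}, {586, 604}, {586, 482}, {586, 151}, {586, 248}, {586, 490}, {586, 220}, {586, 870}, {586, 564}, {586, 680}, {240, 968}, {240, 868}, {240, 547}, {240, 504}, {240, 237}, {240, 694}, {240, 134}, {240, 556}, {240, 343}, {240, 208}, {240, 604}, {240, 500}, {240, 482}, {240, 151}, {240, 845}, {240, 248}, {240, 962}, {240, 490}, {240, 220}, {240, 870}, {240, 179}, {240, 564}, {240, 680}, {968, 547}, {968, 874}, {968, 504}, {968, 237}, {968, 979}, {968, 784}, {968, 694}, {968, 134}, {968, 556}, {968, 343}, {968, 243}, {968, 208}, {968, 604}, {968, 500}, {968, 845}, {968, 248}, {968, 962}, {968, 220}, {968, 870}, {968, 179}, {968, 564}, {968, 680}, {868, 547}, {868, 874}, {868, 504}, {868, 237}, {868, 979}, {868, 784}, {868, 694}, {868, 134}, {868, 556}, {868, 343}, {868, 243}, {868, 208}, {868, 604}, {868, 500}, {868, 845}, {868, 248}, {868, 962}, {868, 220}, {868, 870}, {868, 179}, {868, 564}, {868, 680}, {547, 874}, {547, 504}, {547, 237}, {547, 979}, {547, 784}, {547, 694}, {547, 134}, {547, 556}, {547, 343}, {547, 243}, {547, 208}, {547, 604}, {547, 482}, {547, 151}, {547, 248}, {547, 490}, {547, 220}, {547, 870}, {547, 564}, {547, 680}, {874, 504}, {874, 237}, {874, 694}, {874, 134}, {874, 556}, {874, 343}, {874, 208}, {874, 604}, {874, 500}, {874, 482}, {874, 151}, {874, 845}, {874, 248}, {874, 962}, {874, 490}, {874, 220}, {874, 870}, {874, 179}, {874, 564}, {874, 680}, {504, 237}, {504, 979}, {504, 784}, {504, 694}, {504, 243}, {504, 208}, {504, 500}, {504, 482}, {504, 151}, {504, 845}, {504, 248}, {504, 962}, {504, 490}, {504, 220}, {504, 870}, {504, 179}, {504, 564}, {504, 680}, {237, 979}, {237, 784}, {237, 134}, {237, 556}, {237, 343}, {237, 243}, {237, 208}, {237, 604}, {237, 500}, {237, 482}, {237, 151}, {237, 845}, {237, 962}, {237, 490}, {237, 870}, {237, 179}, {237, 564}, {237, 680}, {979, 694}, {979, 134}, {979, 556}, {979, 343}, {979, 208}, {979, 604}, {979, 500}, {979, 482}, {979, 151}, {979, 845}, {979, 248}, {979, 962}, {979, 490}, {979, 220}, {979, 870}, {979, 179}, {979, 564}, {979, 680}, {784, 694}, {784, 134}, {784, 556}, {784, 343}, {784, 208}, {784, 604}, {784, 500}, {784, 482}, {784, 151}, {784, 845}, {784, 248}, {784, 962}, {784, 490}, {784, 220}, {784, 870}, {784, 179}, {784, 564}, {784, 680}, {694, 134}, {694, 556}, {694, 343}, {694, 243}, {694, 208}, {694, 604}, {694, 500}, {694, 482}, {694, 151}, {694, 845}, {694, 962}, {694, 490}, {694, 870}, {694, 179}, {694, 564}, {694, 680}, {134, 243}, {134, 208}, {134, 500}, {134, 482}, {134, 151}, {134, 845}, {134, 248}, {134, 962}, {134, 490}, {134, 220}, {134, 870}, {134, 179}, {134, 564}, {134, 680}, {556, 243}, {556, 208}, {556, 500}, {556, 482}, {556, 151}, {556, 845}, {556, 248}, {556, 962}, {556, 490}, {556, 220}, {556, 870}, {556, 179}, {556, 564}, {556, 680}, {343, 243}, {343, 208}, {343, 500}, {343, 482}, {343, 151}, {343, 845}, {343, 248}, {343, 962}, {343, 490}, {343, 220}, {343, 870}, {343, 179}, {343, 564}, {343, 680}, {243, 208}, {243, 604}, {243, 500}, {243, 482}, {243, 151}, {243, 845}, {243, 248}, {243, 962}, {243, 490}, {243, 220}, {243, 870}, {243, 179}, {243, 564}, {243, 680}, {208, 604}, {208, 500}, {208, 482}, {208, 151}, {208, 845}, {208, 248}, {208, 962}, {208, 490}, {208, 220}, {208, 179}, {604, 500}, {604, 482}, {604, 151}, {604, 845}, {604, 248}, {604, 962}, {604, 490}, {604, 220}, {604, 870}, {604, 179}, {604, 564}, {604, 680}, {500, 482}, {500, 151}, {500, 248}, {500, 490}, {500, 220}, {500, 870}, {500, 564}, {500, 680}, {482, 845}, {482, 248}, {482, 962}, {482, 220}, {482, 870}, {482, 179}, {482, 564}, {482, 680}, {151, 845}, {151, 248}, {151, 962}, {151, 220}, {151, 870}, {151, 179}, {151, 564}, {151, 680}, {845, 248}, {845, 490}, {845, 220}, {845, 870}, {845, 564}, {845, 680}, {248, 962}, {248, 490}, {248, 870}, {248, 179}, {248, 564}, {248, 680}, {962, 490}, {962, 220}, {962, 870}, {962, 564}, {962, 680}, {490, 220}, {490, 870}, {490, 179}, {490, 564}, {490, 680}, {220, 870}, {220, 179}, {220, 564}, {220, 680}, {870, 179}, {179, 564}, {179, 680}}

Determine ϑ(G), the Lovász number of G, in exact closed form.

Vertex 343 has 25 neighbors: 840, 586, 240, 968, 868, 547, 874, 237, 979, 784, 694, 243, 208, 500, 482, 151, 845, 248, 962, 490, 220, 870, 179, 564, 680.
Vertex 248 has 26 neighbors: 840, 586, 240, 968, 868, 547, 874, 504, 979, 784, 134, 556, 343, 243, 208, 604, 500, 482, 151, 845, 962, 490, 870, 179, 564, 680.
Vertex 604 has 25 neighbors: 840, 586, 240, 968, 868, 547, 874, 237, 979, 784, 694, 243, 208, 500, 482, 151, 845, 248, 962, 490, 220, 870, 179, 564, 680.
deg(237) = 26; N(237) = {840, 586, 240, 968, 868, 547, 874, 504, 979, 784, 134, 556, 343, 243, 208, 604, 500, 482, 151, 845, 962, 490, 870, 179, 564, 680}.
G = K_{6,6,5,5,4,4}: α = 6 = χ(Ḡ), so ϑ = 6.
≈ 6.00000000 (to 8 d.p.).
Check 6 ≤ 6 ≤ 6: collapsed.

6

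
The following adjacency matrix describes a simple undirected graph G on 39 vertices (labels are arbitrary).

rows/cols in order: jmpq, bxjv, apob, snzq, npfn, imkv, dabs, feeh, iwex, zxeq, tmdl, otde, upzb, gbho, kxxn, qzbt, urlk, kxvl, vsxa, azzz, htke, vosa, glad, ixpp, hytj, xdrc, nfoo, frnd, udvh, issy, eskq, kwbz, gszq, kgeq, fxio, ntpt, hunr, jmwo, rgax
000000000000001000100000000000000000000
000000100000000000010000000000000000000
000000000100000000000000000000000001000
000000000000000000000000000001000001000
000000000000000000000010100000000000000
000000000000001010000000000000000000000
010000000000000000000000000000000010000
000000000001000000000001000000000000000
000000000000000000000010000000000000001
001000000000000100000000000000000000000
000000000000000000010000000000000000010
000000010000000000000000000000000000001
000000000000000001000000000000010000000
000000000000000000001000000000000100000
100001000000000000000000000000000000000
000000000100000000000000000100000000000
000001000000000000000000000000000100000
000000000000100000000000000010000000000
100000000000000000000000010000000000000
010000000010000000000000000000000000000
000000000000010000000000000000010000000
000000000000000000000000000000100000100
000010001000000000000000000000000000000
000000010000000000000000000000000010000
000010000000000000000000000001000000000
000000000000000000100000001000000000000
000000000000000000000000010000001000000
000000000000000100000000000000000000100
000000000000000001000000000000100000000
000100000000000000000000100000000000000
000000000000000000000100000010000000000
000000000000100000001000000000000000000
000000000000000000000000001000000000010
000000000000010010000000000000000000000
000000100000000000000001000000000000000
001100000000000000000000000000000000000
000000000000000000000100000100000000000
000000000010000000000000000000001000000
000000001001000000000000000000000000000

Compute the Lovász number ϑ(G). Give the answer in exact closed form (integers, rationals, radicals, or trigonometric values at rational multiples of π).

39*cos(pi/39)/(cos(pi/39) + 1)

N(apob) = {zxeq, ntpt}, |N(apob)| = 2.
N(gbho) = {htke, kgeq}, |N(gbho)| = 2.
Vertex imkv has 2 neighbors: kxxn, urlk.
Vertex bxjv has 2 neighbors: dabs, azzz.
deg(v) = 2 for all v (|V|=39); a single 39-cycle (edge-transitive).
spec(A) ≈ [2.0, 1.9741, 1.89707, 1.77091, 1.59889, 1.38545, 1.13613, 0.85739, 0.55643, 0.24107, -0.08053, -0.40005, -0.70921, -1.0, -1.26489, -1.49702, -1.69038, -1.83996, -1.94188, -1.99351] (distinct, 5 d.p.).
−39·(-2*cos(pi/39)) / ((2)−(-2*cos(pi/39))) = 39*cos(pi/39)/(cos(pi/39) + 1) = ϑ(G).
Numerically 19.468332.
Sandwich: α(G)=19 ≤ ϑ(G)=39*cos(pi/39)/(cos(pi/39) + 1) ≤ χ(Ḡ)=20 (both strict).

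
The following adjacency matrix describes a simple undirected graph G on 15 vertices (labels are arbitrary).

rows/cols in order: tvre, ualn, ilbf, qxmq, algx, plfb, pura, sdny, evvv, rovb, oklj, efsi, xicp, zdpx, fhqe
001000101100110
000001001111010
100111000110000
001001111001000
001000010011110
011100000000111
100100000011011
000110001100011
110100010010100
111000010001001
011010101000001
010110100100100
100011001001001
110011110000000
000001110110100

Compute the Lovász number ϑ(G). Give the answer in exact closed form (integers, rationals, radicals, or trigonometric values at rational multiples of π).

5

Vertex pura has 6 neighbors: tvre, qxmq, oklj, efsi, zdpx, fhqe.
N(zdpx) = {tvre, ualn, algx, plfb, pura, sdny}, |N(zdpx)| = 6.
Vertex plfb has 6 neighbors: ualn, ilbf, qxmq, xicp, zdpx, fhqe.
deg(ualn) = 6; N(ualn) = {plfb, evvv, rovb, oklj, efsi, zdpx}.
G on 15 vertices is 6-regular; Kneser-type, 2-subsets of [6].
spec(A) ≈ [6.0, 1.0, -3.0] (distinct, 4 d.p.).
−15·(-3) / ((6)−(-3)) = 5 = ϑ(G).
= 5.0000… (decimal).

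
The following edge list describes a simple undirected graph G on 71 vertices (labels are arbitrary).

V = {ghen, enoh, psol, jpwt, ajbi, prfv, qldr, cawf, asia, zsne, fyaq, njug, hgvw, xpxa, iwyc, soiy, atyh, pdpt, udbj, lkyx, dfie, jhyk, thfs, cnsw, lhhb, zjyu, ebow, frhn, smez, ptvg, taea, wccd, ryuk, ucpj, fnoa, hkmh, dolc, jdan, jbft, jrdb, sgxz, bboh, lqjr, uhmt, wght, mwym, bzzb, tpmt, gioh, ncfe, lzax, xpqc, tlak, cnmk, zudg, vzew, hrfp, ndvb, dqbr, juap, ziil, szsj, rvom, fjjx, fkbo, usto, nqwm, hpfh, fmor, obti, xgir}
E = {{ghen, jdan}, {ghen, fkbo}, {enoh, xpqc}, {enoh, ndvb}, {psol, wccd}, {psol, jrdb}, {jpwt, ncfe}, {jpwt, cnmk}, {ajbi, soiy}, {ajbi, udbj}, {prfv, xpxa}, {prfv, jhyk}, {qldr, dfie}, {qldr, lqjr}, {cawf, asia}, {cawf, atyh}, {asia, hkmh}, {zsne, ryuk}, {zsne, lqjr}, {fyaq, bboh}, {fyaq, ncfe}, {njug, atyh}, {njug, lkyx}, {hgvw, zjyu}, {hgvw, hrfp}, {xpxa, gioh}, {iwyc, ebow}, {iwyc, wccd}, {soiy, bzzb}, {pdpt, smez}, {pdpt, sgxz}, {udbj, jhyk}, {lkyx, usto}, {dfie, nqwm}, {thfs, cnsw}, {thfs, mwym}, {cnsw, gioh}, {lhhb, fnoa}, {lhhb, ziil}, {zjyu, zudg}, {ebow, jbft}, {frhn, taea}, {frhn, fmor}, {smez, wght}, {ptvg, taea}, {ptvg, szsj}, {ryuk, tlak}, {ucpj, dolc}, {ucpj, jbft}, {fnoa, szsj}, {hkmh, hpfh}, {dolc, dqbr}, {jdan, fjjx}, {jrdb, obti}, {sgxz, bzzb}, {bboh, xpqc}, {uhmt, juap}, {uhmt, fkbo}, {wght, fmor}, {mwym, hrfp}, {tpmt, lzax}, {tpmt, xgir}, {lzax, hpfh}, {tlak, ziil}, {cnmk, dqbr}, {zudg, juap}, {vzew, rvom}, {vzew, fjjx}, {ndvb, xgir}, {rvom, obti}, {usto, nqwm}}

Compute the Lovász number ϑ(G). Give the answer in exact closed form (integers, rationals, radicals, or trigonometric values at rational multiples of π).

71*cos(pi/71)/(cos(pi/71) + 1)

Vertex frhn has 2 neighbors: taea, fmor.
deg(jhyk) = 2; N(jhyk) = {prfv, udbj}.
deg(tlak) = 2; N(tlak) = {ryuk, ziil}.
Vertex usto has 2 neighbors: lkyx, nqwm.
deg(v) = 2 for all v (|V|=71); a single 71-cycle (edge-transitive).
A has 36 distinct eigenvalues ≈ [2.0, 1.992, 1.969, 1.93, 1.876, 1.807, 1.725, 1.628, 1.519, 1.398, 1.267, 1.125, 0.974, 0.816, 0.652, 0.482, 0.308, 0.133, -0.044, -0.221, -0.396, -0.567, -0.735, -0.896, -1.051, -1.197, -1.334, -1.46, -1.575, -1.678, -1.768, -1.843, -1.905, -1.951, -1.982, -1.998].
Lovász (edge-transitive): ϑ = −71·(-2*cos(pi/71))/((2)−(-2*cos(pi/71))) = 71*cos(pi/71)/(cos(pi/71) + 1).
Numerically 35.482618.
Check 35 ≤ 71*cos(pi/71)/(cos(pi/71) + 1) ≤ 36: both strict.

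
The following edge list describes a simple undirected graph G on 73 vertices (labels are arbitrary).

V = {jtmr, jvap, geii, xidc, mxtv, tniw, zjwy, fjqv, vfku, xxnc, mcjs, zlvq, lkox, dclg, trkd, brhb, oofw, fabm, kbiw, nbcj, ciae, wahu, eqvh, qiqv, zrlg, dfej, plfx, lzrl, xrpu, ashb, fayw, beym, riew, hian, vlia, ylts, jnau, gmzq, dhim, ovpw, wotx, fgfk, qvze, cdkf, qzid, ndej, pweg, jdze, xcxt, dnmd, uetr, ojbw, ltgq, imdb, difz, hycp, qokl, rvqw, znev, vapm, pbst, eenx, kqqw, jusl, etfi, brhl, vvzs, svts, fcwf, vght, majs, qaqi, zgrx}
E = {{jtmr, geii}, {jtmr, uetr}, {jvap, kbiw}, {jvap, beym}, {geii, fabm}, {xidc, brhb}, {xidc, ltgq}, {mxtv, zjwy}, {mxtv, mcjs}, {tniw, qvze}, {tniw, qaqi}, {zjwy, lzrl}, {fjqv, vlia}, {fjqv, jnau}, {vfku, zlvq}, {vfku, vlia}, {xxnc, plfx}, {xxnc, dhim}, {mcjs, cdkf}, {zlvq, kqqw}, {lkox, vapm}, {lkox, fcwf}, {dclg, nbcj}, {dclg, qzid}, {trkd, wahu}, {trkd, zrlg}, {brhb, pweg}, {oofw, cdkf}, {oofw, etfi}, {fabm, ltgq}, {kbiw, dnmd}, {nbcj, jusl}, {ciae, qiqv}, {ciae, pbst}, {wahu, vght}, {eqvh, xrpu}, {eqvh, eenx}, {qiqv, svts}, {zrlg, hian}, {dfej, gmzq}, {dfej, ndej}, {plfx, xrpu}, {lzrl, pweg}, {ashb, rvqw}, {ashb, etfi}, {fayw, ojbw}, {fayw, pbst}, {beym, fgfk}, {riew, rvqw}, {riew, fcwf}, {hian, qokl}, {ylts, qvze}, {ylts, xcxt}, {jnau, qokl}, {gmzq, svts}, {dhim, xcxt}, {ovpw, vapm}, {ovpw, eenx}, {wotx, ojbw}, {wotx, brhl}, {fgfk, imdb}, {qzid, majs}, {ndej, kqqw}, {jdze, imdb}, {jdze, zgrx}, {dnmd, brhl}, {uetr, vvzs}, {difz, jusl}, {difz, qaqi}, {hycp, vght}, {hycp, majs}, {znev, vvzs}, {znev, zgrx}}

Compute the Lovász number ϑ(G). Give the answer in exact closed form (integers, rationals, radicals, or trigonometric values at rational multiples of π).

73*cos(pi/73)/(cos(pi/73) + 1)

deg(dfej) = 2; N(dfej) = {gmzq, ndej}.
deg(qiqv) = 2; N(qiqv) = {ciae, svts}.
Vertex etfi has 2 neighbors: oofw, ashb.
Vertex jtmr has 2 neighbors: geii, uetr.
Every vertex has degree 2 (N=73); connected 2-regular on 73 ⇒ C_{73}.
A has 37 distinct eigenvalues ≈ [2.0, 1.9926, 1.9704, 1.9337, 1.8826, 1.8176, 1.7392, 1.6478, 1.5443, 1.4293, 1.3038, 1.1686, 1.0247, 0.8733, 0.7154, 0.5522, 0.3849, 0.2148, 0.043, -0.129, -0.3001, -0.469, -0.6344, -0.7951, -0.9499, -1.0977, -1.2373, -1.3678, -1.4882, -1.5976, -1.6951, -1.7801, -1.8518, -1.9099, -1.9539, -1.9834, -1.9981].
−73·(-2*cos(pi/73)) / ((2)−(-2*cos(pi/73))) = 73*cos(pi/73)/(cos(pi/73) + 1) = ϑ(G).
ϑ(G) ≈ 36.483095.
Check 36 ≤ 73*cos(pi/73)/(cos(pi/73) + 1) ≤ 37: both strict.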